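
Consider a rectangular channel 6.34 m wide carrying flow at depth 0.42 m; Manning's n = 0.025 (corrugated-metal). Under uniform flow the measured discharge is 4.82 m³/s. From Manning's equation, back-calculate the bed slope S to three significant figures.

A = b·y = 6.34 × 0.42 = 2.663 m²
P = b + 2y = 6.34 + 2×0.42 = 7.180 m
R = A/P = 2.663/7.180 = 0.3709 m
S = (Q·n / (1·A·R^(2/3)))² = (4.82×0.025 / (1×2.663×0.5162))² = 0.007686

0.00769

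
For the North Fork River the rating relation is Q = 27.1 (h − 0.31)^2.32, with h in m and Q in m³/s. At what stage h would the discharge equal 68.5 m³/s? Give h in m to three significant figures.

h − h₀ = (Q/C)^(1/b) = (68.5/27.1)^(1/2.32) = 1.491 m
h = 0.31 + 1.491 = 1.801 m

1.80 m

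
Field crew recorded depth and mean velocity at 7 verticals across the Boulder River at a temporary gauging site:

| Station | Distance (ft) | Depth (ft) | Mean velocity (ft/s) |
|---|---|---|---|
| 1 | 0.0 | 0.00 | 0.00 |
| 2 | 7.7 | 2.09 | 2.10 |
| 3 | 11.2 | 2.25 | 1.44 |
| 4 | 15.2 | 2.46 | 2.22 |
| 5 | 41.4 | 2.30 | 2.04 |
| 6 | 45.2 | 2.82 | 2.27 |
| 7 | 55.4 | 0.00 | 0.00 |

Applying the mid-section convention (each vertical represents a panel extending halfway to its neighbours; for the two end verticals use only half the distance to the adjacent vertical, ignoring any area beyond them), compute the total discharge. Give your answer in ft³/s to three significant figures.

234 ft³/s

w_2 = (11.2 − 0.0)/2 = 5.6 ft; q_2 = 2.10 × 2.09 × 5.6 = 24.58 ft³/s
w_3 = (15.2 − 7.7)/2 = 3.75 ft; q_3 = 1.44 × 2.25 × 3.75 = 12.15 ft³/s
w_4 = (41.4 − 11.2)/2 = 15.1 ft; q_4 = 2.22 × 2.46 × 15.1 = 82.46 ft³/s
w_5 = (45.2 − 15.2)/2 = 15 ft; q_5 = 2.04 × 2.30 × 15 = 70.38 ft³/s
w_6 = (55.4 − 41.4)/2 = 7 ft; q_6 = 2.27 × 2.82 × 7 = 44.81 ft³/s
Stations 1, 7 contribute zero (depth or velocity is 0).
Q = Σ qᵢ = 234.4 ft³/s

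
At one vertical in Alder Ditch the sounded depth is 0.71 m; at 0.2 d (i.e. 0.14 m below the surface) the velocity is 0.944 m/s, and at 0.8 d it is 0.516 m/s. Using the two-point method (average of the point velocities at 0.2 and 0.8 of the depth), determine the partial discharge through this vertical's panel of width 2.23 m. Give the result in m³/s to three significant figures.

1.16 m³/s

v̄ = (0.944 + 0.516) / 2 = 0.7300 m/s
q = v̄ × d × w = 0.7300 × 0.71 × 2.23 = 1.156 m³/s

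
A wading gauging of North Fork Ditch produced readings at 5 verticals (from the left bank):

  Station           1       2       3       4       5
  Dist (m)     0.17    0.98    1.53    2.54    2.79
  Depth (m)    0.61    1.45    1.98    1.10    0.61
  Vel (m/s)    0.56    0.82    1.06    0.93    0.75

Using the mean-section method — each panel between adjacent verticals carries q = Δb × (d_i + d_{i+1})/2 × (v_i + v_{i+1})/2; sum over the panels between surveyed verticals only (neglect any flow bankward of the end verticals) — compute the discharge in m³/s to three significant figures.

Panel 1-2: Δb = 0.81 m, d̄ = (0.61+1.45)/2 = 1.03, v̄ = (0.56+0.82)/2 = 0.69 → q = 0.81×1.03×0.69 = 0.5757 m³/s
Panel 2-3: Δb = 0.55 m, d̄ = (1.45+1.98)/2 = 1.715, v̄ = (0.82+1.06)/2 = 0.94 → q = 0.55×1.715×0.94 = 0.8867 m³/s
Panel 3-4: Δb = 1.01 m, d̄ = (1.98+1.10)/2 = 1.54, v̄ = (1.06+0.93)/2 = 0.995 → q = 1.01×1.54×0.995 = 1.548 m³/s
Panel 4-5: Δb = 0.25 m, d̄ = (1.10+0.61)/2 = 0.855, v̄ = (0.93+0.75)/2 = 0.84 → q = 0.25×0.855×0.84 = 0.1796 m³/s
Q = Σ q = 3.189 m³/s

3.19 m³/s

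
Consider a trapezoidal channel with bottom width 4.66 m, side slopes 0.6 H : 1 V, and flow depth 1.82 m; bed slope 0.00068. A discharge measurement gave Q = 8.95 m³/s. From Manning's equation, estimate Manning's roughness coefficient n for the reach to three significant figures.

0.0340

A = (b + z·y)·y = (4.66 + 0.6×1.82)×1.82 = 10.47 m²
P = b + 2y√(1+z²) = 4.66 + 2×1.82×√(1+0.6²) = 8.905 m
R = A/P = 10.47/8.905 = 1.176 m
n = (1/Q)·A·R^(2/3)·S^(1/2) = (1/8.95) × 10.47 × 1.114 × 0.02608 = 0.03398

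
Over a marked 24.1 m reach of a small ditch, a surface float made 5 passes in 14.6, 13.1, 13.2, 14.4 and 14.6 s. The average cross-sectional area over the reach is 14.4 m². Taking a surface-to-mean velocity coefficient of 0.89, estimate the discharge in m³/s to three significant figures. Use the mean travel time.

t̄ = (14.6 + 13.1 + 13.2 + 14.4 + 14.6) / 5 = 13.98 s
v_surface = L / t̄ = 24.1 / 13.98 = 1.724 m/s
v_mean = 0.89 × 1.724 = 1.534 m/s
Q = A × v_mean = 14.4 × 1.534 = 22.09 m³/s

22.1 m³/s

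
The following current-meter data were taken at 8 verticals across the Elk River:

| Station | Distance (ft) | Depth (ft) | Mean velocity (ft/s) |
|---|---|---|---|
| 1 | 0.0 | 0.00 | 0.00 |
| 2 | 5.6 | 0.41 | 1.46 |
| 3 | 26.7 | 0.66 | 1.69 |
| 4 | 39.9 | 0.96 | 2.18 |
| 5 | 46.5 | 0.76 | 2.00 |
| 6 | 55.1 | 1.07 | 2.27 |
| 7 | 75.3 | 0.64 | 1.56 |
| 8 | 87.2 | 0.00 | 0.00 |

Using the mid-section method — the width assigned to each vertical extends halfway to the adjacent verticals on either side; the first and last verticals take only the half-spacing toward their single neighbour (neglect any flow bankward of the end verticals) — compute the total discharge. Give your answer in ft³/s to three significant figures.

w_2 = (26.7 − 0.0)/2 = 13.35 ft; q_2 = 1.46 × 0.41 × 13.35 = 7.991 ft³/s
w_3 = (39.9 − 5.6)/2 = 17.15 ft; q_3 = 1.69 × 0.66 × 17.15 = 19.13 ft³/s
w_4 = (46.5 − 26.7)/2 = 9.9 ft; q_4 = 2.18 × 0.96 × 9.9 = 20.72 ft³/s
w_5 = (55.1 − 39.9)/2 = 7.6 ft; q_5 = 2.00 × 0.76 × 7.6 = 11.55 ft³/s
w_6 = (75.3 − 46.5)/2 = 14.4 ft; q_6 = 2.27 × 1.07 × 14.4 = 34.98 ft³/s
w_7 = (87.2 − 55.1)/2 = 16.05 ft; q_7 = 1.56 × 0.64 × 16.05 = 16.02 ft³/s
Stations 1, 8 contribute zero (depth or velocity is 0).
Q = Σ qᵢ = 110.4 ft³/s

110 ft³/s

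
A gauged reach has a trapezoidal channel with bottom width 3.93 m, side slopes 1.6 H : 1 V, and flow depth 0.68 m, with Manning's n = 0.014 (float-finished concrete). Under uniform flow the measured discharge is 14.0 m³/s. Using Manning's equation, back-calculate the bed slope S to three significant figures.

0.00778

A = (b + z·y)·y = (3.93 + 1.6×0.68)×0.68 = 3.412 m²
P = b + 2y√(1+z²) = 3.93 + 2×0.68×√(1+1.6²) = 6.496 m
R = A/P = 3.412/6.496 = 0.5253 m
S = (Q·n / (1·A·R^(2/3)))² = (14.0×0.014 / (1×3.412×0.6510))² = 0.007785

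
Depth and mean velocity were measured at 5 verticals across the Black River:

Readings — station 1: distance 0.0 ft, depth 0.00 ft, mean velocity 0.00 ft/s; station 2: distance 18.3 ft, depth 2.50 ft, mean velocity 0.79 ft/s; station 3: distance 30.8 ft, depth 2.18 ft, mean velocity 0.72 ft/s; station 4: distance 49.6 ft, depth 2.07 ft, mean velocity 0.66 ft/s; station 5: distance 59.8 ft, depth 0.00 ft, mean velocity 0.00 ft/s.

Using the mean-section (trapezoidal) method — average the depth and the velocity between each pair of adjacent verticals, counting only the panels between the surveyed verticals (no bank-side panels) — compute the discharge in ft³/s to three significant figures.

62.2 ft³/s

Panel 1-2: Δb = 18.3 ft, d̄ = (0.00+2.50)/2 = 1.25, v̄ = (0.00+0.79)/2 = 0.395 → q = 18.3×1.25×0.395 = 9.036 ft³/s
Panel 2-3: Δb = 12.5 ft, d̄ = (2.50+2.18)/2 = 2.34, v̄ = (0.79+0.72)/2 = 0.755 → q = 12.5×2.34×0.755 = 22.08 ft³/s
Panel 3-4: Δb = 18.8 ft, d̄ = (2.18+2.07)/2 = 2.125, v̄ = (0.72+0.66)/2 = 0.69 → q = 18.8×2.125×0.69 = 27.57 ft³/s
Panel 4-5: Δb = 10.2 ft, d̄ = (2.07+0.00)/2 = 1.035, v̄ = (0.66+0.00)/2 = 0.33 → q = 10.2×1.035×0.33 = 3.484 ft³/s
Q = Σ q = 62.17 ft³/s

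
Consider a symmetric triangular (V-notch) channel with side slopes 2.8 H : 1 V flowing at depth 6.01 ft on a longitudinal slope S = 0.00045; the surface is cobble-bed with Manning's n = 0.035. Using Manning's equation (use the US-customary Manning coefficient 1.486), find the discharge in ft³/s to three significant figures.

182 ft³/s

A = z·y² = 2.8×6.01² = 101.1 ft²
P = 2y√(1+z²) = 2×6.01×√(1+2.8²) = 35.74 ft
R = A/P = 101.1/35.74 = 2.830 ft
Q = (1.486/n)·A·R^(2/3)·S^(1/2) = (1.486/0.035) × 101.1 × 2.830^(2/3) × 0.00045^(1/2) = 182.2 ft³/s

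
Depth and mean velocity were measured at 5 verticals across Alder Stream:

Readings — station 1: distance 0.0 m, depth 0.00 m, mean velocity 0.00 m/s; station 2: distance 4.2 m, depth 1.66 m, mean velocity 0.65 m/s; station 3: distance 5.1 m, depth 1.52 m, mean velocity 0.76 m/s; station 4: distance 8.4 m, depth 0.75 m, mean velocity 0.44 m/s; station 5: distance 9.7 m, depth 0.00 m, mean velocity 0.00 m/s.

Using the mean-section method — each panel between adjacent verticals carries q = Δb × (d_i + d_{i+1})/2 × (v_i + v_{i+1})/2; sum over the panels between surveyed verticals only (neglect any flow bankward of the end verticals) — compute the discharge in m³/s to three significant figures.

4.50 m³/s

Panel 1-2: Δb = 4.2 m, d̄ = (0.00+1.66)/2 = 0.83, v̄ = (0.00+0.65)/2 = 0.325 → q = 4.2×0.83×0.325 = 1.133 m³/s
Panel 2-3: Δb = 0.9 m, d̄ = (1.66+1.52)/2 = 1.59, v̄ = (0.65+0.76)/2 = 0.705 → q = 0.9×1.59×0.705 = 1.009 m³/s
Panel 3-4: Δb = 3.3 m, d̄ = (1.52+0.75)/2 = 1.135, v̄ = (0.76+0.44)/2 = 0.6 → q = 3.3×1.135×0.6 = 2.247 m³/s
Panel 4-5: Δb = 1.3 m, d̄ = (0.75+0.00)/2 = 0.375, v̄ = (0.44+0.00)/2 = 0.22 → q = 1.3×0.375×0.22 = 0.1073 m³/s
Q = Σ q = 4.496 m³/s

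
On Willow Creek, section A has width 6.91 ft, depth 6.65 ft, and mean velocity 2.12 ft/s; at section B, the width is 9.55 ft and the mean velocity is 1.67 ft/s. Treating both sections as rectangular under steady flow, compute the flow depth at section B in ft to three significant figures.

6.11 ft

Q = A₁V₁ = (6.91×6.65) × 2.12 = 97.42 ft³/s
d₂ = Q/(b₂ V₂) = 97.42/(9.55×1.67) = 6.108 ft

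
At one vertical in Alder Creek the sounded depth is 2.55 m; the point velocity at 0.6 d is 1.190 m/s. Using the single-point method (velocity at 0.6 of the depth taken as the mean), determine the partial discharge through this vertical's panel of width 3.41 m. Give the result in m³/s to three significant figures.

v̄ = v₀.₆ = 1.190 m/s
q = v̄ × d × w = 1.190 × 2.55 × 3.41 = 10.35 m³/s

10.3 m³/s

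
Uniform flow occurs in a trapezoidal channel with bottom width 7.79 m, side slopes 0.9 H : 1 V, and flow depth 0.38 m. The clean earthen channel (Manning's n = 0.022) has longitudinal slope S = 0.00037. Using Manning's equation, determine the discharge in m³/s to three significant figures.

1.34 m³/s

A = (b + z·y)·y = (7.79 + 0.9×0.38)×0.38 = 3.090 m²
P = b + 2y√(1+z²) = 7.79 + 2×0.38×√(1+0.9²) = 8.812 m
R = A/P = 3.090/8.812 = 0.3507 m
Q = (1/n)·A·R^(2/3)·S^(1/2) = (1/0.022) × 3.090 × 0.3507^(2/3) × 0.00037^(1/2) = 1.344 m³/s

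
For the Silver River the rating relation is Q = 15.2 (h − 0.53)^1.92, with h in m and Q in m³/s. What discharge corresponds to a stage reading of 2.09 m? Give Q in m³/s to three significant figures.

Q = 15.2 × (2.09 − 0.53)^1.92 = 15.2 × 1.56^1.92 = 35.70 m³/s

35.7 m³/s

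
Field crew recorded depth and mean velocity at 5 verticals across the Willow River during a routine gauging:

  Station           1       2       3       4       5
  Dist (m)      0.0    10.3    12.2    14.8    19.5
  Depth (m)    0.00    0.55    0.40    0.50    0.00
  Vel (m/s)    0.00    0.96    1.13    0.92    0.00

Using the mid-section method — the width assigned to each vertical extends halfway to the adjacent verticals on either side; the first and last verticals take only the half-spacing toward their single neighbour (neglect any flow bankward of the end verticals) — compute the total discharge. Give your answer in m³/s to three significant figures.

5.92 m³/s

w_2 = (12.2 − 0.0)/2 = 6.1 m; q_2 = 0.96 × 0.55 × 6.1 = 3.221 m³/s
w_3 = (14.8 − 10.3)/2 = 2.25 m; q_3 = 1.13 × 0.40 × 2.25 = 1.017 m³/s
w_4 = (19.5 − 12.2)/2 = 3.65 m; q_4 = 0.92 × 0.50 × 3.65 = 1.679 m³/s
Stations 1, 5 contribute zero (depth or velocity is 0).
Q = Σ qᵢ = 5.917 m³/s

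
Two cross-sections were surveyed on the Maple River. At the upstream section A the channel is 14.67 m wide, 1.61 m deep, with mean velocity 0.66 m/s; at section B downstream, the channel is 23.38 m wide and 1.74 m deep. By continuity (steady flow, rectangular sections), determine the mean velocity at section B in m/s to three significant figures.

Q = A₁V₁ = (14.67×1.61) × 0.66 = 15.59 m³/s
A₂ = 23.38 × 1.74 = 40.68 m²
V₂ = Q/A₂ = 15.59/40.68 = 0.3832 m/s

0.383 m/s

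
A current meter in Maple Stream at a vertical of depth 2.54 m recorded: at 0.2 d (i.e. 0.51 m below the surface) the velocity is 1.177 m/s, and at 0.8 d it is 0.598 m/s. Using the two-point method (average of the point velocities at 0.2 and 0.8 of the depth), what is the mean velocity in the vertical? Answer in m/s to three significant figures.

0.888 m/s

v̄ = (1.177 + 0.598) / 2 = 0.8875 m/s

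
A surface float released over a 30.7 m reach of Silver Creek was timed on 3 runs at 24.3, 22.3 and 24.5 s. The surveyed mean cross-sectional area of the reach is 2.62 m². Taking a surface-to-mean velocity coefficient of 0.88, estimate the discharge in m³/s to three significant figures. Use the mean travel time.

t̄ = (24.3 + 22.3 + 24.5) / 3 = 23.7 s
v_surface = L / t̄ = 30.7 / 23.7 = 1.295 m/s
v_mean = 0.88 × 1.295 = 1.140 m/s
Q = A × v_mean = 2.62 × 1.140 = 2.987 m³/s

2.99 m³/s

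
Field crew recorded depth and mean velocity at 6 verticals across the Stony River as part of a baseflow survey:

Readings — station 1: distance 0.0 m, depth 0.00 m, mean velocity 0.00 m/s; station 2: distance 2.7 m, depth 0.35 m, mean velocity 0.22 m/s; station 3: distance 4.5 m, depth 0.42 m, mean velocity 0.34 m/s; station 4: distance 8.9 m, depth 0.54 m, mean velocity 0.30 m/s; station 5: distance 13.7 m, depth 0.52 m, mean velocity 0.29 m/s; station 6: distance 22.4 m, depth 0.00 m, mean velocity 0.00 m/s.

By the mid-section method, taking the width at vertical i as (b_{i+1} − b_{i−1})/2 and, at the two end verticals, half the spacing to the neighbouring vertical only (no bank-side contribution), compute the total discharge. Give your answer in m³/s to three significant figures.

2.38 m³/s

w_2 = (4.5 − 0.0)/2 = 2.25 m; q_2 = 0.22 × 0.35 × 2.25 = 0.1733 m³/s
w_3 = (8.9 − 2.7)/2 = 3.1 m; q_3 = 0.34 × 0.42 × 3.1 = 0.4427 m³/s
w_4 = (13.7 − 4.5)/2 = 4.6 m; q_4 = 0.30 × 0.54 × 4.6 = 0.7452 m³/s
w_5 = (22.4 − 8.9)/2 = 6.75 m; q_5 = 0.29 × 0.52 × 6.75 = 1.018 m³/s
Stations 1, 6 contribute zero (depth or velocity is 0).
Q = Σ qᵢ = 2.379 m³/s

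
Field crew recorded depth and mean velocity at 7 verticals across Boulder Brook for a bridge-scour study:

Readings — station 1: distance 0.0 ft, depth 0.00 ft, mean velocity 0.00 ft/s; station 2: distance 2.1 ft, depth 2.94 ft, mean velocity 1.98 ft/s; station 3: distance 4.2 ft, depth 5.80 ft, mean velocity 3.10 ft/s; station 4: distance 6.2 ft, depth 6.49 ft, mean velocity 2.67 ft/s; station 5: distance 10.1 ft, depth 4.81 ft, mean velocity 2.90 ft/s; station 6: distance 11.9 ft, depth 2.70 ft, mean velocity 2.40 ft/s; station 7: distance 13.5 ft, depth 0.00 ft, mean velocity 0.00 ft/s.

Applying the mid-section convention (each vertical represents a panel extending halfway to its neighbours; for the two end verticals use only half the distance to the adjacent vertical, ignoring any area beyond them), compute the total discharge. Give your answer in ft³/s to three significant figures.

w_2 = (4.2 − 0.0)/2 = 2.1 ft; q_2 = 1.98 × 2.94 × 2.1 = 12.22 ft³/s
w_3 = (6.2 − 2.1)/2 = 2.05 ft; q_3 = 3.10 × 5.80 × 2.05 = 36.86 ft³/s
w_4 = (10.1 − 4.2)/2 = 2.95 ft; q_4 = 2.67 × 6.49 × 2.95 = 51.12 ft³/s
w_5 = (11.9 − 6.2)/2 = 2.85 ft; q_5 = 2.90 × 4.81 × 2.85 = 39.75 ft³/s
w_6 = (13.5 − 10.1)/2 = 1.7 ft; q_6 = 2.40 × 2.70 × 1.7 = 11.02 ft³/s
Stations 1, 7 contribute zero (depth or velocity is 0).
Q = Σ qᵢ = 151.0 ft³/s

151 ft³/s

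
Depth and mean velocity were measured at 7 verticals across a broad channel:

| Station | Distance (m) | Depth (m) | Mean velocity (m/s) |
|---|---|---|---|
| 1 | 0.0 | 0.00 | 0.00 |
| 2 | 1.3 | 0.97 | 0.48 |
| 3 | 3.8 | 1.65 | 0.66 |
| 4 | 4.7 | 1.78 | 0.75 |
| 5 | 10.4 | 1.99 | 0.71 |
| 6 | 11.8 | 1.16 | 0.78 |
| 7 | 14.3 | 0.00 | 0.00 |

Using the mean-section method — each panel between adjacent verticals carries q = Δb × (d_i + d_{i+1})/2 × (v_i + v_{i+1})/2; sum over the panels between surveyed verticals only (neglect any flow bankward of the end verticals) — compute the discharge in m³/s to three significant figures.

Panel 1-2: Δb = 1.3 m, d̄ = (0.00+0.97)/2 = 0.485, v̄ = (0.00+0.48)/2 = 0.24 → q = 1.3×0.485×0.24 = 0.1513 m³/s
Panel 2-3: Δb = 2.5 m, d̄ = (0.97+1.65)/2 = 1.31, v̄ = (0.48+0.66)/2 = 0.57 → q = 2.5×1.31×0.57 = 1.867 m³/s
Panel 3-4: Δb = 0.9 m, d̄ = (1.65+1.78)/2 = 1.715, v̄ = (0.66+0.75)/2 = 0.705 → q = 0.9×1.715×0.705 = 1.088 m³/s
Panel 4-5: Δb = 5.7 m, d̄ = (1.78+1.99)/2 = 1.885, v̄ = (0.75+0.71)/2 = 0.73 → q = 5.7×1.885×0.73 = 7.843 m³/s
Panel 5-6: Δb = 1.4 m, d̄ = (1.99+1.16)/2 = 1.575, v̄ = (0.71+0.78)/2 = 0.745 → q = 1.4×1.575×0.745 = 1.643 m³/s
Panel 6-7: Δb = 2.5 m, d̄ = (1.16+0.00)/2 = 0.58, v̄ = (0.78+0.00)/2 = 0.39 → q = 2.5×0.58×0.39 = 0.5655 m³/s
Q = Σ q = 13.16 m³/s

13.2 m³/s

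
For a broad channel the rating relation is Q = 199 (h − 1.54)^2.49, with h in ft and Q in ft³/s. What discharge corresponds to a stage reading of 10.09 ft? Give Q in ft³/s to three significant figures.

41600 ft³/s

Q = 199 × (10.09 − 1.54)^2.49 = 199 × 8.55^2.49 = 41630 ft³/s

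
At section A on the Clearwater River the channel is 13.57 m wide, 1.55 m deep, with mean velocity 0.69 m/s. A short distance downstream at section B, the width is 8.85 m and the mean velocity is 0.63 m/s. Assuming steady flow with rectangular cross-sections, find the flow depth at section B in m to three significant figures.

Q = A₁V₁ = (13.57×1.55) × 0.69 = 14.51 m³/s
d₂ = Q/(b₂ V₂) = 14.51/(8.85×0.63) = 2.603 m

2.60 m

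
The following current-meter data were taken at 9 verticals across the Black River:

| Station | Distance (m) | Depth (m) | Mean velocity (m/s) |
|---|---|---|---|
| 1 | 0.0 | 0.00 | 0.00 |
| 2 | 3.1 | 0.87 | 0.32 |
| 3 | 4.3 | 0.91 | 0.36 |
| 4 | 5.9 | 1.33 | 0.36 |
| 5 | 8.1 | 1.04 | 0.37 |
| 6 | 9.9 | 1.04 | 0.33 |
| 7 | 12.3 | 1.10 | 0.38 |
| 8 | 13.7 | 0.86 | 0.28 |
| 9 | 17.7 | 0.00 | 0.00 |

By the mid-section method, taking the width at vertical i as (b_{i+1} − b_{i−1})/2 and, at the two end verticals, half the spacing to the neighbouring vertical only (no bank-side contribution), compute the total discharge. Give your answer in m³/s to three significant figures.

w_2 = (4.3 − 0.0)/2 = 2.15 m; q_2 = 0.32 × 0.87 × 2.15 = 0.5986 m³/s
w_3 = (5.9 − 3.1)/2 = 1.4 m; q_3 = 0.36 × 0.91 × 1.4 = 0.4586 m³/s
w_4 = (8.1 − 4.3)/2 = 1.9 m; q_4 = 0.36 × 1.33 × 1.9 = 0.9097 m³/s
w_5 = (9.9 − 5.9)/2 = 2 m; q_5 = 0.37 × 1.04 × 2 = 0.7696 m³/s
w_6 = (12.3 − 8.1)/2 = 2.1 m; q_6 = 0.33 × 1.04 × 2.1 = 0.7207 m³/s
w_7 = (13.7 − 9.9)/2 = 1.9 m; q_7 = 0.38 × 1.10 × 1.9 = 0.7942 m³/s
w_8 = (17.7 − 12.3)/2 = 2.7 m; q_8 = 0.28 × 0.86 × 2.7 = 0.6502 m³/s
Stations 1, 9 contribute zero (depth or velocity is 0).
Q = Σ qᵢ = 4.902 m³/s

4.90 m³/s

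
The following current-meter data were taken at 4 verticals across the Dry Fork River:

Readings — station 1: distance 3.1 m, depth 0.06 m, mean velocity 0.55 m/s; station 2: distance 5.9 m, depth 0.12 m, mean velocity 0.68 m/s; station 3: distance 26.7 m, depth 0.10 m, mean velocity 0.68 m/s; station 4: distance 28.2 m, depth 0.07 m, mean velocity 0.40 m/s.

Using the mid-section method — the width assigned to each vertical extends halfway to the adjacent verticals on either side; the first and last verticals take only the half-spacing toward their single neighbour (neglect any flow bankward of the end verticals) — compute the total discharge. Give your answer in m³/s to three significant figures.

w_1 = (5.9 − 3.1)/2 = 1.4 m; q_1 = 0.55 × 0.06 × 1.4 = 0.04620 m³/s
w_2 = (26.7 − 3.1)/2 = 11.8 m; q_2 = 0.68 × 0.12 × 11.8 = 0.9629 m³/s
w_3 = (28.2 − 5.9)/2 = 11.15 m; q_3 = 0.68 × 0.10 × 11.15 = 0.7582 m³/s
w_4 = (28.2 − 26.7)/2 = 0.75 m; q_4 = 0.40 × 0.07 × 0.75 = 0.02100 m³/s
Q = Σ qᵢ = 1.788 m³/s

1.79 m³/s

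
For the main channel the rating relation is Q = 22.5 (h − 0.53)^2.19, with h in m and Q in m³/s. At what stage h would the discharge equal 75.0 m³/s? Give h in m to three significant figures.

h − h₀ = (Q/C)^(1/b) = (75.0/22.5)^(1/2.19) = 1.733 m
h = 0.53 + 1.733 = 2.263 m

2.26 m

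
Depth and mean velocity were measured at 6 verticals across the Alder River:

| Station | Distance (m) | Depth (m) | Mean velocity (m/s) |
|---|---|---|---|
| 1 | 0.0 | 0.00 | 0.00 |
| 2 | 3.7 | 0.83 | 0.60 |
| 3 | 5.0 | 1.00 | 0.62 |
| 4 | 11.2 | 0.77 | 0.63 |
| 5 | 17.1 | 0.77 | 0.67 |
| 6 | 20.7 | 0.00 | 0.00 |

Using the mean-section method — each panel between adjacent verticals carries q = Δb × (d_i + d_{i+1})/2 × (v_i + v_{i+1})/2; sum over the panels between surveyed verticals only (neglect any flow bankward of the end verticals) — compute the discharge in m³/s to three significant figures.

8.03 m³/s

Panel 1-2: Δb = 3.7 m, d̄ = (0.00+0.83)/2 = 0.415, v̄ = (0.00+0.60)/2 = 0.3 → q = 3.7×0.415×0.3 = 0.4607 m³/s
Panel 2-3: Δb = 1.3 m, d̄ = (0.83+1.00)/2 = 0.915, v̄ = (0.60+0.62)/2 = 0.61 → q = 1.3×0.915×0.61 = 0.7256 m³/s
Panel 3-4: Δb = 6.2 m, d̄ = (1.00+0.77)/2 = 0.885, v̄ = (0.62+0.63)/2 = 0.625 → q = 6.2×0.885×0.625 = 3.429 m³/s
Panel 4-5: Δb = 5.9 m, d̄ = (0.77+0.77)/2 = 0.77, v̄ = (0.63+0.67)/2 = 0.65 → q = 5.9×0.77×0.65 = 2.953 m³/s
Panel 5-6: Δb = 3.6 m, d̄ = (0.77+0.00)/2 = 0.385, v̄ = (0.67+0.00)/2 = 0.335 → q = 3.6×0.385×0.335 = 0.4643 m³/s
Q = Σ q = 8.033 m³/s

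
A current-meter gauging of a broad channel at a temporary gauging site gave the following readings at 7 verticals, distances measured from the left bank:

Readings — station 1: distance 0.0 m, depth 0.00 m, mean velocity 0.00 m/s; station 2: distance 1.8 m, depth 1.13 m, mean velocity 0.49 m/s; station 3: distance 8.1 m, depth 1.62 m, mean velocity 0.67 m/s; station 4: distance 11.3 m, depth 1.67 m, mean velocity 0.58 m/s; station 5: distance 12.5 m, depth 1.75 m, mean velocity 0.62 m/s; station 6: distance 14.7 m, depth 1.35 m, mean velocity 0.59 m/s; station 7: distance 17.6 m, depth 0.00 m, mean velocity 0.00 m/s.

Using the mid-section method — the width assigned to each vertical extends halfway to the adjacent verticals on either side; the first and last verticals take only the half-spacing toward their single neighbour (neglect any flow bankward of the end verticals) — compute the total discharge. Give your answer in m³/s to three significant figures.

w_2 = (8.1 − 0.0)/2 = 4.05 m; q_2 = 0.49 × 1.13 × 4.05 = 2.242 m³/s
w_3 = (11.3 − 1.8)/2 = 4.75 m; q_3 = 0.67 × 1.62 × 4.75 = 5.156 m³/s
w_4 = (12.5 − 8.1)/2 = 2.2 m; q_4 = 0.58 × 1.67 × 2.2 = 2.131 m³/s
w_5 = (14.7 − 11.3)/2 = 1.7 m; q_5 = 0.62 × 1.75 × 1.7 = 1.845 m³/s
w_6 = (17.6 − 12.5)/2 = 2.55 m; q_6 = 0.59 × 1.35 × 2.55 = 2.031 m³/s
Stations 1, 7 contribute zero (depth or velocity is 0).
Q = Σ qᵢ = 13.40 m³/s

13.4 m³/s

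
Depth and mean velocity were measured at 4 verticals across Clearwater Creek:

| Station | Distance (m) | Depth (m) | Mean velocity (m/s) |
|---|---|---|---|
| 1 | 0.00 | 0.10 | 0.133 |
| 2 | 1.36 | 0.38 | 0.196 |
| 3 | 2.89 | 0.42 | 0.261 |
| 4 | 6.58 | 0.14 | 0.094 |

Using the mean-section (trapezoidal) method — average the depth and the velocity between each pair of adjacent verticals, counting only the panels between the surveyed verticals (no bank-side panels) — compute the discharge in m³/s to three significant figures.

Panel 1-2: Δb = 1.36 m, d̄ = (0.10+0.38)/2 = 0.24, v̄ = (0.133+0.196)/2 = 0.1645 → q = 1.36×0.24×0.1645 = 0.05369 m³/s
Panel 2-3: Δb = 1.53 m, d̄ = (0.38+0.42)/2 = 0.4, v̄ = (0.196+0.261)/2 = 0.2285 → q = 1.53×0.4×0.2285 = 0.1398 m³/s
Panel 3-4: Δb = 3.69 m, d̄ = (0.42+0.14)/2 = 0.28, v̄ = (0.261+0.094)/2 = 0.1775 → q = 3.69×0.28×0.1775 = 0.1834 m³/s
Q = Σ q = 0.3769 m³/s

0.377 m³/s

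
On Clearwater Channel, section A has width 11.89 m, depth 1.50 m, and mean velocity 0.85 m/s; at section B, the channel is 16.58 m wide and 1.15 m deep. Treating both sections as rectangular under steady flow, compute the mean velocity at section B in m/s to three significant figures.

0.795 m/s

Q = A₁V₁ = (11.89×1.50) × 0.85 = 15.16 m³/s
A₂ = 16.58 × 1.15 = 19.07 m²
V₂ = Q/A₂ = 15.16/19.07 = 0.7951 m/s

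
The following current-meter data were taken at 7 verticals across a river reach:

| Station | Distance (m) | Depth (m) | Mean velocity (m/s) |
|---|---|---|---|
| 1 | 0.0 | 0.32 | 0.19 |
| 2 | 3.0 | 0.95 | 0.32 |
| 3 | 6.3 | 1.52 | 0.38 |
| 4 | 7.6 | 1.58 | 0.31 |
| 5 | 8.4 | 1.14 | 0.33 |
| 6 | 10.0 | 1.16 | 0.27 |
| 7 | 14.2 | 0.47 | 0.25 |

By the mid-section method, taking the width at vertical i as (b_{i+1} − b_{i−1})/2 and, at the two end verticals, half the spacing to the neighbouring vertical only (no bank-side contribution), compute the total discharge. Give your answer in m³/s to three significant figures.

w_1 = (3.0 − 0.0)/2 = 1.5 m; q_1 = 0.19 × 0.32 × 1.5 = 0.09120 m³/s
w_2 = (6.3 − 0.0)/2 = 3.15 m; q_2 = 0.32 × 0.95 × 3.15 = 0.9576 m³/s
w_3 = (7.6 − 3.0)/2 = 2.3 m; q_3 = 0.38 × 1.52 × 2.3 = 1.328 m³/s
w_4 = (8.4 − 6.3)/2 = 1.05 m; q_4 = 0.31 × 1.58 × 1.05 = 0.5143 m³/s
w_5 = (10.0 − 7.6)/2 = 1.2 m; q_5 = 0.33 × 1.14 × 1.2 = 0.4514 m³/s
w_6 = (14.2 − 8.4)/2 = 2.9 m; q_6 = 0.27 × 1.16 × 2.9 = 0.9083 m³/s
w_7 = (14.2 − 10.0)/2 = 2.1 m; q_7 = 0.25 × 0.47 × 2.1 = 0.2468 m³/s
Q = Σ qᵢ = 4.498 m³/s

4.50 m³/s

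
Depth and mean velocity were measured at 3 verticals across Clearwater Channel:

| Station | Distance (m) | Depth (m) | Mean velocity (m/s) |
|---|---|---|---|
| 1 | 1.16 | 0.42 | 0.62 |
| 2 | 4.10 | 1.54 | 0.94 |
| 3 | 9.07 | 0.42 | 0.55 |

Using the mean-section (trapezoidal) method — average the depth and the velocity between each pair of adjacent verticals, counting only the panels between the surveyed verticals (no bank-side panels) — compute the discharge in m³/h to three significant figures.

21200 m³/h

Panel 1-2: Δb = 2.94 m, d̄ = (0.42+1.54)/2 = 0.98, v̄ = (0.62+0.94)/2 = 0.78 → q = 2.94×0.98×0.78 = 2.247 m³/s
Panel 2-3: Δb = 4.97 m, d̄ = (1.54+0.42)/2 = 0.98, v̄ = (0.94+0.55)/2 = 0.745 → q = 4.97×0.98×0.745 = 3.629 m³/s
Q = Σ q = 5.876 m³/s
= 5.876 × 3600 = 21150 m³/h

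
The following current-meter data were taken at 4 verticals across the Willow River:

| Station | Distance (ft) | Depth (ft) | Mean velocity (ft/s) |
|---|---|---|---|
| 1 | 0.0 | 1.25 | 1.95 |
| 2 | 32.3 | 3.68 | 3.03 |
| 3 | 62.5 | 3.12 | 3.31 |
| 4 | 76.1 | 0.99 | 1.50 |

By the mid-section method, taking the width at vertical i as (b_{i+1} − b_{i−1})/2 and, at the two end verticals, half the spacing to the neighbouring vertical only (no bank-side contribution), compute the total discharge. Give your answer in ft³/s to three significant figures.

w_1 = (32.3 − 0.0)/2 = 16.15 ft; q_1 = 1.95 × 1.25 × 16.15 = 39.37 ft³/s
w_2 = (62.5 − 0.0)/2 = 31.25 ft; q_2 = 3.03 × 3.68 × 31.25 = 348.5 ft³/s
w_3 = (76.1 − 32.3)/2 = 21.9 ft; q_3 = 3.31 × 3.12 × 21.9 = 226.2 ft³/s
w_4 = (76.1 − 62.5)/2 = 6.8 ft; q_4 = 1.50 × 0.99 × 6.8 = 10.10 ft³/s
Q = Σ qᵢ = 624.1 ft³/s

624 ft³/s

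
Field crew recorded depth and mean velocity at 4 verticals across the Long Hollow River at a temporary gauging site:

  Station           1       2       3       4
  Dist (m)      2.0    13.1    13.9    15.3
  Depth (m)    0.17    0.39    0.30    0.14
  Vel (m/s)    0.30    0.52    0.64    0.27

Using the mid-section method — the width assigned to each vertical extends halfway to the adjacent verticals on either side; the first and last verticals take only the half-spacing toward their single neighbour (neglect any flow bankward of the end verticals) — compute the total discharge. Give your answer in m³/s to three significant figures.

w_1 = (13.1 − 2.0)/2 = 5.55 m; q_1 = 0.30 × 0.17 × 5.55 = 0.2831 m³/s
w_2 = (13.9 − 2.0)/2 = 5.95 m; q_2 = 0.52 × 0.39 × 5.95 = 1.207 m³/s
w_3 = (15.3 − 13.1)/2 = 1.1 m; q_3 = 0.64 × 0.30 × 1.1 = 0.2112 m³/s
w_4 = (15.3 − 13.9)/2 = 0.7 m; q_4 = 0.27 × 0.14 × 0.7 = 0.02646 m³/s
Q = Σ qᵢ = 1.727 m³/s

1.73 m³/s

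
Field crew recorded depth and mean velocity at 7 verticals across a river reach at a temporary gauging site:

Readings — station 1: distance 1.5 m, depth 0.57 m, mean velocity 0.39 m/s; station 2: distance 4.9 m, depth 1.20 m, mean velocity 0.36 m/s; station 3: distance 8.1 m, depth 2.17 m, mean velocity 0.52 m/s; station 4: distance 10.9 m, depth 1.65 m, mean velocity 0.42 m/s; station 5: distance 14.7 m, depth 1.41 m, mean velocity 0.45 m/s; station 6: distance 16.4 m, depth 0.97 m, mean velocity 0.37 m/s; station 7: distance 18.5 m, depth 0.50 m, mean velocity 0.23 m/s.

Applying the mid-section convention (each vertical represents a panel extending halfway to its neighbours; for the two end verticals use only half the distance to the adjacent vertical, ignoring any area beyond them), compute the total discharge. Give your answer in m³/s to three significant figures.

10.0 m³/s

w_1 = (4.9 − 1.5)/2 = 1.7 m; q_1 = 0.39 × 0.57 × 1.7 = 0.3779 m³/s
w_2 = (8.1 − 1.5)/2 = 3.3 m; q_2 = 0.36 × 1.20 × 3.3 = 1.426 m³/s
w_3 = (10.9 − 4.9)/2 = 3 m; q_3 = 0.52 × 2.17 × 3 = 3.385 m³/s
w_4 = (14.7 − 8.1)/2 = 3.3 m; q_4 = 0.42 × 1.65 × 3.3 = 2.287 m³/s
w_5 = (16.4 − 10.9)/2 = 2.75 m; q_5 = 0.45 × 1.41 × 2.75 = 1.745 m³/s
w_6 = (18.5 − 14.7)/2 = 1.9 m; q_6 = 0.37 × 0.97 × 1.9 = 0.6819 m³/s
w_7 = (18.5 − 16.4)/2 = 1.05 m; q_7 = 0.23 × 0.50 × 1.05 = 0.1208 m³/s
Q = Σ qᵢ = 10.02 m³/s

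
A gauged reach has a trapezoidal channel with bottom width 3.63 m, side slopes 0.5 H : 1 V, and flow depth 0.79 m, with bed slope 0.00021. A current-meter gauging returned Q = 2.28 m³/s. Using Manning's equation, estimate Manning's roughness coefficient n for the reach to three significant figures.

A = (b + z·y)·y = (3.63 + 0.5×0.79)×0.79 = 3.180 m²
P = b + 2y√(1+z²) = 3.63 + 2×0.79×√(1+0.5²) = 5.396 m
R = A/P = 3.180/5.396 = 0.5892 m
n = (1/Q)·A·R^(2/3)·S^(1/2) = (1/2.28) × 3.180 × 0.7028 × 0.01449 = 0.01420

0.0142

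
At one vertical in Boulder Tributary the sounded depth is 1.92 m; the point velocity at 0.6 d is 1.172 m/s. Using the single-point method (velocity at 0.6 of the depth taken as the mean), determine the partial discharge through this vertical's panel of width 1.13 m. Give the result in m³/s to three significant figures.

v̄ = v₀.₆ = 1.172 m/s
q = v̄ × d × w = 1.172 × 1.92 × 1.13 = 2.543 m³/s

2.54 m³/s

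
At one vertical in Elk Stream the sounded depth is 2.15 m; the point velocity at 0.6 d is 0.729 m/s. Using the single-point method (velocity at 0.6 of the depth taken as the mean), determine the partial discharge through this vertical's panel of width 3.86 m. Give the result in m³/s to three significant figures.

6.05 m³/s

v̄ = v₀.₆ = 0.729 m/s
q = v̄ × d × w = 0.7290 × 2.15 × 3.86 = 6.050 m³/s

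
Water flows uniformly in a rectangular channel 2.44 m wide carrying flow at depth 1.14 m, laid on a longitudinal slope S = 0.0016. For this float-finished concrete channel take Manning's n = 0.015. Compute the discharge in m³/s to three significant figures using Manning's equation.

A = b·y = 2.44 × 1.14 = 2.782 m²
P = b + 2y = 2.44 + 2×1.14 = 4.720 m
R = A/P = 2.782/4.720 = 0.5893 m
Q = (1/n)·A·R^(2/3)·S^(1/2) = (1/0.015) × 2.782 × 0.5893^(2/3) × 0.0016^(1/2) = 5.214 m³/s

5.21 m³/s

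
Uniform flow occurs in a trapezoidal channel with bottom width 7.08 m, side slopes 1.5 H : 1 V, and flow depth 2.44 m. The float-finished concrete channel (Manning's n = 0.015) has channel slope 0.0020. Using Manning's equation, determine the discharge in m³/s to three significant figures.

109 m³/s

A = (b + z·y)·y = (7.08 + 1.5×2.44)×2.44 = 26.21 m²
P = b + 2y√(1+z²) = 7.08 + 2×2.44×√(1+1.5²) = 15.88 m
R = A/P = 26.21/15.88 = 1.650 m
Q = (1/n)·A·R^(2/3)·S^(1/2) = (1/0.015) × 26.21 × 1.650^(2/3) × 0.0020^(1/2) = 109.1 m³/s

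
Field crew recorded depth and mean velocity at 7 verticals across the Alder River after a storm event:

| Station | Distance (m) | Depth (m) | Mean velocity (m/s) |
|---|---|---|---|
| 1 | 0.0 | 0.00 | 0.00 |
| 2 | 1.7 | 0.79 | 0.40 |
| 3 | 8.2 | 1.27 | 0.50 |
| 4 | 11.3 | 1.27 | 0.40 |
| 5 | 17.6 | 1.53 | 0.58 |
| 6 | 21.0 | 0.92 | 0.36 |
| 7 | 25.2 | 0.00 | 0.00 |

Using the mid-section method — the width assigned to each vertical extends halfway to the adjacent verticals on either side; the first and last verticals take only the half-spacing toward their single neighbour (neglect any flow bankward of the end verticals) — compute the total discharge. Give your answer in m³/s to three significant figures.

w_2 = (8.2 − 0.0)/2 = 4.1 m; q_2 = 0.40 × 0.79 × 4.1 = 1.296 m³/s
w_3 = (11.3 − 1.7)/2 = 4.8 m; q_3 = 0.50 × 1.27 × 4.8 = 3.048 m³/s
w_4 = (17.6 − 8.2)/2 = 4.7 m; q_4 = 0.40 × 1.27 × 4.7 = 2.388 m³/s
w_5 = (21.0 − 11.3)/2 = 4.85 m; q_5 = 0.58 × 1.53 × 4.85 = 4.304 m³/s
w_6 = (25.2 − 17.6)/2 = 3.8 m; q_6 = 0.36 × 0.92 × 3.8 = 1.259 m³/s
Stations 1, 7 contribute zero (depth or velocity is 0).
Q = Σ qᵢ = 12.29 m³/s

12.3 m³/s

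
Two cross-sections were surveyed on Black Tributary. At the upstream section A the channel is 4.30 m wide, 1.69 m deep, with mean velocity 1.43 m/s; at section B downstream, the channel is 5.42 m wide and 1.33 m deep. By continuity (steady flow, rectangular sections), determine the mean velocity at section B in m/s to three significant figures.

1.44 m/s

Q = A₁V₁ = (4.30×1.69) × 1.43 = 10.39 m³/s
A₂ = 5.42 × 1.33 = 7.209 m²
V₂ = Q/A₂ = 10.39/7.209 = 1.442 m/s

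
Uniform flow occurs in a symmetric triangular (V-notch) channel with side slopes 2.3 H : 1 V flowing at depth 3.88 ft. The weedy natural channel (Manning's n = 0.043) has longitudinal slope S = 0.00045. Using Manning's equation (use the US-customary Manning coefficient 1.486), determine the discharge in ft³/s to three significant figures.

37.3 ft³/s

A = z·y² = 2.3×3.88² = 34.63 ft²
P = 2y√(1+z²) = 2×3.88×√(1+2.3²) = 19.46 ft
R = A/P = 34.63/19.46 = 1.779 ft
Q = (1.486/n)·A·R^(2/3)·S^(1/2) = (1.486/0.043) × 34.63 × 1.779^(2/3) × 0.00045^(1/2) = 37.27 ft³/s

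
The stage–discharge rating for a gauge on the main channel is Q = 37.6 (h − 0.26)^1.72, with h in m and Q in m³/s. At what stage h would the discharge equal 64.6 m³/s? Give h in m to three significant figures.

h − h₀ = (Q/C)^(1/b) = (64.6/37.6)^(1/1.72) = 1.370 m
h = 0.26 + 1.370 = 1.630 m

1.63 m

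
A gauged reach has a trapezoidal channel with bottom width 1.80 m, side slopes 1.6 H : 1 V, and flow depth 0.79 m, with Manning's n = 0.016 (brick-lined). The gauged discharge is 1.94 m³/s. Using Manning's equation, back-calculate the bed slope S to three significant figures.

0.000408

A = (b + z·y)·y = (1.80 + 1.6×0.79)×0.79 = 2.421 m²
P = b + 2y√(1+z²) = 1.80 + 2×0.79×√(1+1.6²) = 4.781 m
R = A/P = 2.421/4.781 = 0.5063 m
S = (Q·n / (1·A·R^(2/3)))² = (1.94×0.016 / (1×2.421×0.6352))² = 0.0004075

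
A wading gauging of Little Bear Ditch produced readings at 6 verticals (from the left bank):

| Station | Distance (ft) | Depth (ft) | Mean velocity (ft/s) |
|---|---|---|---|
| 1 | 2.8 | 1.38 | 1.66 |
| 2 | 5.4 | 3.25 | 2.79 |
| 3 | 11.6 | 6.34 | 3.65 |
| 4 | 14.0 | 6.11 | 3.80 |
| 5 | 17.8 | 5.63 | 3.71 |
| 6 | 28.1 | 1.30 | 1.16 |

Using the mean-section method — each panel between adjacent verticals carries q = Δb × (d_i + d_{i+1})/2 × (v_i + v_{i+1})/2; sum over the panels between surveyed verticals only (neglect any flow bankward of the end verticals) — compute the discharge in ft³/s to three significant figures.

335 ft³/s

Panel 1-2: Δb = 2.6 ft, d̄ = (1.38+3.25)/2 = 2.315, v̄ = (1.66+2.79)/2 = 2.225 → q = 2.6×2.315×2.225 = 13.39 ft³/s
Panel 2-3: Δb = 6.2 ft, d̄ = (3.25+6.34)/2 = 4.795, v̄ = (2.79+3.65)/2 = 3.22 → q = 6.2×4.795×3.22 = 95.73 ft³/s
Panel 3-4: Δb = 2.4 ft, d̄ = (6.34+6.11)/2 = 6.225, v̄ = (3.65+3.80)/2 = 3.725 → q = 2.4×6.225×3.725 = 55.65 ft³/s
Panel 4-5: Δb = 3.8 ft, d̄ = (6.11+5.63)/2 = 5.87, v̄ = (3.80+3.71)/2 = 3.755 → q = 3.8×5.87×3.755 = 83.76 ft³/s
Panel 5-6: Δb = 10.3 ft, d̄ = (5.63+1.30)/2 = 3.465, v̄ = (3.71+1.16)/2 = 2.435 → q = 10.3×3.465×2.435 = 86.90 ft³/s
Q = Σ q = 335.4 ft³/s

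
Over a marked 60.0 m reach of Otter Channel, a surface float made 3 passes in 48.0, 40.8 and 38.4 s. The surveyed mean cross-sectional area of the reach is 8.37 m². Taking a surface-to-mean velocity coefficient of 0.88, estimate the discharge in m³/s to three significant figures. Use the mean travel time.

10.4 m³/s

t̄ = (48.0 + 40.8 + 38.4) / 3 = 42.4 s
v_surface = L / t̄ = 60.0 / 42.4 = 1.415 m/s
v_mean = 0.88 × 1.415 = 1.245 m/s
Q = A × v_mean = 8.37 × 1.245 = 10.42 m³/s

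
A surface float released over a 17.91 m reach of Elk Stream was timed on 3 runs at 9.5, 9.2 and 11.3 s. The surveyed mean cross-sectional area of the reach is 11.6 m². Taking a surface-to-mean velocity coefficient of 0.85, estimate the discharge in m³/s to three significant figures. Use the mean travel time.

t̄ = (9.5 + 9.2 + 11.3) / 3 = 10 s
v_surface = L / t̄ = 17.91 / 10 = 1.791 m/s
v_mean = 0.85 × 1.791 = 1.522 m/s
Q = A × v_mean = 11.6 × 1.522 = 17.66 m³/s

17.7 m³/s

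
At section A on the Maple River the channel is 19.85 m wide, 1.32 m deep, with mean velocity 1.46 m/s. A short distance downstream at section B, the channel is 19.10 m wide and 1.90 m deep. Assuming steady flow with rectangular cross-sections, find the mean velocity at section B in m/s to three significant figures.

Q = A₁V₁ = (19.85×1.32) × 1.46 = 38.25 m³/s
A₂ = 19.10 × 1.90 = 36.29 m²
V₂ = Q/A₂ = 38.25/36.29 = 1.054 m/s

1.05 m/s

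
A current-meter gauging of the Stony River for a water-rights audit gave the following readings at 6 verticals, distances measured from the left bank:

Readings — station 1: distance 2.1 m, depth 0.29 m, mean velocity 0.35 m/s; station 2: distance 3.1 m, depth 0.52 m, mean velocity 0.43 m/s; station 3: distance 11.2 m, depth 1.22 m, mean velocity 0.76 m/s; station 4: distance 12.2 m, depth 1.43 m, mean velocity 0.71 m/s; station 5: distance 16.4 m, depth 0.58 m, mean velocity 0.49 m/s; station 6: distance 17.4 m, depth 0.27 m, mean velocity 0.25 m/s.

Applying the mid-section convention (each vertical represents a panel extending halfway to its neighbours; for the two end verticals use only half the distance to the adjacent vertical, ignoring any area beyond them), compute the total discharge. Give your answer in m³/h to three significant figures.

w_1 = (3.1 − 2.1)/2 = 0.5 m; q_1 = 0.35 × 0.29 × 0.5 = 0.05075 m³/s
w_2 = (11.2 − 2.1)/2 = 4.55 m; q_2 = 0.43 × 0.52 × 4.55 = 1.017 m³/s
w_3 = (12.2 − 3.1)/2 = 4.55 m; q_3 = 0.76 × 1.22 × 4.55 = 4.219 m³/s
w_4 = (16.4 − 11.2)/2 = 2.6 m; q_4 = 0.71 × 1.43 × 2.6 = 2.640 m³/s
w_5 = (17.4 − 12.2)/2 = 2.6 m; q_5 = 0.49 × 0.58 × 2.6 = 0.7389 m³/s
w_6 = (17.4 − 16.4)/2 = 0.5 m; q_6 = 0.25 × 0.27 × 0.5 = 0.03375 m³/s
Q = Σ qᵢ = 8.699 m³/s
= 8.699 × 3600 = 31320 m³/h

31300 m³/h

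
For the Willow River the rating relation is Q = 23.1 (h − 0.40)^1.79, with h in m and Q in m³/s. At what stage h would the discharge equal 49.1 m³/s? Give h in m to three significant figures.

1.92 m

h − h₀ = (Q/C)^(1/b) = (49.1/23.1)^(1/1.79) = 1.524 m
h = 0.40 + 1.524 = 1.924 m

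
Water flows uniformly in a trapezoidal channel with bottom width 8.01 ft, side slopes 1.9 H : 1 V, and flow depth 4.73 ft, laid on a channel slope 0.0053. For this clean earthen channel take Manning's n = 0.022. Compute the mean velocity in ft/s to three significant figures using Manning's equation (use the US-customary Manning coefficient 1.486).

A = (b + z·y)·y = (8.01 + 1.9×4.73)×4.73 = 80.40 ft²
P = b + 2y√(1+z²) = 8.01 + 2×4.73×√(1+1.9²) = 28.32 ft
R = A/P = 80.40/28.32 = 2.839 ft
Q = (1.486/n)·A·R^(2/3)·S^(1/2) = (1.486/0.022) × 80.40 × 2.839^(2/3) × 0.0053^(1/2) = 792.6 ft³/s
V = Q/A = 792.6/80.40 = 9.859 ft/s

9.86 ft/s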